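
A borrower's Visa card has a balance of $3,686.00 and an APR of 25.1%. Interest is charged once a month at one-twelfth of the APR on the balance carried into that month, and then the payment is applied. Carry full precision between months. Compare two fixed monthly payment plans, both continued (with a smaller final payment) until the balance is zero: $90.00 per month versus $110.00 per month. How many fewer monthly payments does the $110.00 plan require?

35 fewer payments

Monthly rate r = 25.1%/12 = 2.09167% = 0.0209167.
At $90.00/mo: n = ⌈−ln(1 − rB₀/P)/ln(1+r)⌉ = 94 payments (last $75.37); total interest = total paid − $3,686.00 = $4,759.37.
At $110.00/mo: 59 payments (last $33.82); total interest $2,727.82.
Payments saved = 94 − 59 = 35.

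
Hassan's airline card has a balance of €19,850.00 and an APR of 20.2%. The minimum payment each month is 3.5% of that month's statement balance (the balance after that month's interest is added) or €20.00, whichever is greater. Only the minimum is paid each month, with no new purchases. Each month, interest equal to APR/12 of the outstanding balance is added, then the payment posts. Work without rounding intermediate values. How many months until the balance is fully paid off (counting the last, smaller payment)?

Monthly rate r = 20.2%/12 = 1.68333% = 0.0168333.
While 3.5% of the post-interest balance exceeds €20.00, each month B ← (B·(1+r))·(1 − 0.035), i.e. B shrinks by the factor (1+r)·0.965 = 0.98124.
This holds for months 1–189. Entering month 190 the balance is €554.15; 3.5% of the post-interest balance is now below €20.00, so the flat €20.00 minimum applies from here.
From month 190 a fixed €20.00 at rate r clears €554.15 in 38 more payments. Total: 189 + 38 = 227 months.

227 months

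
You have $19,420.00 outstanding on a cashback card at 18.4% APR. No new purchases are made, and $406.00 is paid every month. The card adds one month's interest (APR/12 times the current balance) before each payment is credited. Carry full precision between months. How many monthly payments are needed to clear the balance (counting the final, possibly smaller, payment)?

87 payments

Monthly rate r = 18.4%/12 = 1.53333% = 0.0153333.
Recurrence: B ← B·(1+r) − $406.00.
Month 1: interest $297.77; balance after payment $19,311.77.
Month 2: interest $296.11; balance after payment $19,201.89.
Closed form: n = −ln(1 − rB₀/P)/ln(1+r) = −ln(0.26657)/ln(1.01533) ≈ 86.885, so the balance reaches zero during payment 87.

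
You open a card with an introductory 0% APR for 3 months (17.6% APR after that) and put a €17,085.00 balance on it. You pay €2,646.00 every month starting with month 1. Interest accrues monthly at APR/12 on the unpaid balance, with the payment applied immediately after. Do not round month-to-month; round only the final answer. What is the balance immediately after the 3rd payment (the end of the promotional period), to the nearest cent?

€9,147.00

Promo months 1–3 at r₀ = 0%/12 = 0; months 4+ at r₁ = 17.6%/12 = 0.0146667.
After month 3 (no interest yet): B = €17,085.00 − 3·€2,646.00 = €9,147.00.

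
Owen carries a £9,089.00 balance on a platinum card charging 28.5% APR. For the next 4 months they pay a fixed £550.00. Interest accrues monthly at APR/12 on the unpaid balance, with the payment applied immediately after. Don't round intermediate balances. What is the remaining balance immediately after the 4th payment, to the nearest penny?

Monthly rate r = 28.5%/12 = 2.375% = 0.02375.
Each month: B ← B·(1+r) − £550.00.
Month 1: interest £215.86; balance after payment £8,754.86.
Month 2: interest £207.93; balance after payment £8,412.79.
Month 3: interest £199.80; balance after payment £8,062.60.
Month 4: interest £191.49; balance after payment £7,704.08.

£7,704.08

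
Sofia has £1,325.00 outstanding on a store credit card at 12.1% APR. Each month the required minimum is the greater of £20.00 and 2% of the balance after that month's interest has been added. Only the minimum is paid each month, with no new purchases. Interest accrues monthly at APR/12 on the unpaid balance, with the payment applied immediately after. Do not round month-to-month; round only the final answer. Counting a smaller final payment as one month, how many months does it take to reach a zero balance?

98 months

Monthly rate r = 12.1%/12 = 1.00833% = 0.0100833.
While 2% of the post-interest balance exceeds £20.00, each month B ← (B·(1+r))·(1 − 0.02), i.e. B shrinks by the factor (1+r)·0.98 = 0.98988.
This holds for months 1–29. Entering month 30 the balance is £986.58; 2% of the post-interest balance is now below £20.00, so the flat £20.00 minimum applies from here.
From month 30 a fixed £20.00 at rate r clears £986.58 in 69 more payments. Total: 29 + 69 = 98 months.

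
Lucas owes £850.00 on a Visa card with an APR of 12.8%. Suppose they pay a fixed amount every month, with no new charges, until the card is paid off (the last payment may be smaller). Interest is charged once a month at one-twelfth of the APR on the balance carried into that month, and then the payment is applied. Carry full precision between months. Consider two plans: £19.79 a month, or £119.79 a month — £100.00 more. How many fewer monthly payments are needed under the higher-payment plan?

50 fewer payments

Monthly rate r = 12.8%/12 = 1.06667% = 0.0106667.
At £19.79/mo: n = ⌈−ln(1 − rB₀/P)/ln(1+r)⌉ = 58 payments (last £14.89); total interest = total paid − £850.00 = £292.92.
At £119.79/mo: 8 payments (last £50.22); total interest £38.75.
Payments saved = 58 − 8 = 50.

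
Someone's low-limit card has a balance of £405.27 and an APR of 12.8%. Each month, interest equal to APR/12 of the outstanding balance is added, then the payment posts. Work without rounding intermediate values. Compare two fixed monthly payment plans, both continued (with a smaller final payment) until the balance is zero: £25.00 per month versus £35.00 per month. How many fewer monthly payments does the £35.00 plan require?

Monthly rate r = 12.8%/12 = 1.06667% = 0.0106667.
At £25.00/mo: n = ⌈−ln(1 − rB₀/P)/ln(1+r)⌉ = 18 payments (last £22.34); total interest = total paid − £405.27 = £42.07.
At £35.00/mo: 13 payments (last £14.92); total interest £29.65.
Payments saved = 18 − 13 = 5.

5 fewer payments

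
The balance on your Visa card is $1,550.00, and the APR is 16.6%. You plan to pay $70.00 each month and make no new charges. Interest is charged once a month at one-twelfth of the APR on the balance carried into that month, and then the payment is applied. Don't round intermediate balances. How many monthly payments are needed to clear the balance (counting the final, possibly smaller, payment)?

27 payments

Monthly rate r = 16.6%/12 = 1.38333% = 0.0138333.
Recurrence: B ← B·(1+r) − $70.00.
Month 1: interest $21.44; balance after payment $1,501.44.
Month 2: interest $20.77; balance after payment $1,452.21.
Closed form: n = −ln(1 − rB₀/P)/ln(1+r) = −ln(0.69369)/ln(1.01383) ≈ 26.621, so the balance reaches zero during payment 27.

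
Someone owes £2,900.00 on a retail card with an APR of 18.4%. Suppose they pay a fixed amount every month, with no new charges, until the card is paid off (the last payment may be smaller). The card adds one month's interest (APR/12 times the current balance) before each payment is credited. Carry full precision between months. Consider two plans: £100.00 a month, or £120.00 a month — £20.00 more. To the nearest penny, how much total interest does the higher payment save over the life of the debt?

Monthly rate r = 18.4%/12 = 1.53333% = 0.0153333.
At £100.00/mo: n = ⌈−ln(1 − rB₀/P)/ln(1+r)⌉ = 39 payments (last £65.51); total interest = total paid − £2,900.00 = £965.51.
At £120.00/mo: 31 payments (last £50.76); total interest £750.76.
Interest saved = £965.51 − £750.76 = £214.75.

£214.75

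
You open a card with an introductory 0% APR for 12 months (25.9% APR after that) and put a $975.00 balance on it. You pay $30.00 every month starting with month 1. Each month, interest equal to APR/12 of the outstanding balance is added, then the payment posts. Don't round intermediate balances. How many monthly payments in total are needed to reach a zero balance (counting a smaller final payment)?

Promo months 1–12 at r₀ = 0%/12 = 0; months 13+ at r₁ = 25.9%/12 = 0.0215833.
After month 12 (no interest yet): B = $975.00 − 12·$30.00 = $615.00.
Then at r₁ with $30.00/mo: n₂ = −ln(1 − r₁·B/P)/ln(1+r₁) ≈ 27.36 → 28 more payments.

40 months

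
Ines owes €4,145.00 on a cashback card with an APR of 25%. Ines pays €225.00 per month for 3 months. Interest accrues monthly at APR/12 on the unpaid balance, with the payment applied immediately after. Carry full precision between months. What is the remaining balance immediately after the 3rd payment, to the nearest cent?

€3,720.34

Monthly rate r = 25%/12 = 2.08333% = 0.0208333.
Each month: B ← B·(1+r) − €225.00.
Month 1: interest €86.35; balance after payment €4,006.35.
Month 2: interest €83.47; balance after payment €3,864.82.
Month 3: interest €80.52; balance after payment €3,720.34.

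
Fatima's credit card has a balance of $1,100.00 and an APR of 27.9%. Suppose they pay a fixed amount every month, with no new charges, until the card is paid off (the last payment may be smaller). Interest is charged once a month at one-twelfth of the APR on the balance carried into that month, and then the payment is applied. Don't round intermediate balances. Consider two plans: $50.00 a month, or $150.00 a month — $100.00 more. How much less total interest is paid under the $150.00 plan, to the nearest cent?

Monthly rate r = 27.9%/12 = 2.325% = 0.02325.
At $50.00/mo: n = ⌈−ln(1 − rB₀/P)/ln(1+r)⌉ = 32 payments (last $8.60); total interest = total paid − $1,100.00 = $458.60.
At $150.00/mo: 9 payments (last $20.18); total interest $120.18.
Interest saved = $458.60 − $120.18 = $338.42.

$338.42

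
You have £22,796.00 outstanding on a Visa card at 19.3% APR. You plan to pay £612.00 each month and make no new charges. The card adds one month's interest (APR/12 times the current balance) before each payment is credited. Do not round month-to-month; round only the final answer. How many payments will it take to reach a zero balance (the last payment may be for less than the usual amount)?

58 payments

Monthly rate r = 19.3%/12 = 1.60833% = 0.0160833.
Recurrence: B ← B·(1+r) − £612.00.
Month 1: interest £366.64; balance after payment £22,550.64.
Month 2: interest £362.69; balance after payment £22,301.33.
Closed form: n = −ln(1 − rB₀/P)/ln(1+r) = −ln(0.40092)/ln(1.01608) ≈ 57.284, so the balance reaches zero during payment 58.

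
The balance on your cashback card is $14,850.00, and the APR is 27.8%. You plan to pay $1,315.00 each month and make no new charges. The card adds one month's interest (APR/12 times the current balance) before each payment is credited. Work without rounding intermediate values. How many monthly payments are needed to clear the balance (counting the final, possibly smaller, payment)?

Monthly rate r = 27.8%/12 = 2.31667% = 0.0231667.
Recurrence: B ← B·(1+r) − $1,315.00.
Month 1: interest $344.03; balance after payment $13,879.02.
Month 2: interest $321.53; balance after payment $12,885.56.
Closed form: n = −ln(1 − rB₀/P)/ln(1+r) = −ln(0.73838)/ln(1.02317) ≈ 13.243, so the balance reaches zero during payment 14.

14 months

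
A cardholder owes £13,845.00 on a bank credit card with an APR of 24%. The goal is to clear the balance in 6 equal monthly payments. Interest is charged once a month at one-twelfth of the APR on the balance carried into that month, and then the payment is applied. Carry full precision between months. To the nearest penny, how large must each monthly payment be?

Monthly rate r = 24%/12 = 2% = 0.02.
Level-payment amortization: P = B₀·r / (1 − (1+r)^(−n)) = 13845.00·0.02 / (1 − 1.02^(−6)).
Denominator 1 − (1+r)^(−6) = 0.112028618.
P = 276.9 / 0.112028618 ≈ 2471.69.

£2,471.69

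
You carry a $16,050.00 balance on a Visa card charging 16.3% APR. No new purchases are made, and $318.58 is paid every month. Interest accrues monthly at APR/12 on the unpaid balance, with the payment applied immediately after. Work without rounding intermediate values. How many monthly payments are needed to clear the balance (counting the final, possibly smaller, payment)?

Monthly rate r = 16.3%/12 = 1.35833% = 0.0135833.
Recurrence: B ← B·(1+r) − $318.58.
Month 1: interest $218.01; balance after payment $15,949.43.
Month 2: interest $216.65; balance after payment $15,847.50.
Closed form: n = −ln(1 − rB₀/P)/ln(1+r) = −ln(0.31567)/ln(1.01358) ≈ 85.462, so the balance reaches zero during payment 86.

86 payments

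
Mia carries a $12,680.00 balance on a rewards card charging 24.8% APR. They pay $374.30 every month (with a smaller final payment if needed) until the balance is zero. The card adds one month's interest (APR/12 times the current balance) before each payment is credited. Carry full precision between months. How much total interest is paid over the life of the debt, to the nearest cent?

Monthly rate r = 24.8%/12 = 2.06667% = 0.0206667.
Payoff takes n = ⌈−ln(1 − rB₀/P)/ln(1+r)⌉ = ⌈58.876⌉ = 59 payments; the last is $328.13.
Total paid = 58·$374.30 + $328.13 = $22,037.53.
Total interest = total paid − principal = $22,037.53 − $12,680.00 = $9,357.53.

$9,357.53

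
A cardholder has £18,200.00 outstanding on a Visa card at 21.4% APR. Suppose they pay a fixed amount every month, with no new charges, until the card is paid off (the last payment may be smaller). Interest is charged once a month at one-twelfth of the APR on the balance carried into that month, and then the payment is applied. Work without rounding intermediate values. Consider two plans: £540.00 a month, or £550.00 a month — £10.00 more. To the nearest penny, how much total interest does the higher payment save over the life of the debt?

Monthly rate r = 21.4%/12 = 1.78333% = 0.0178333.
At £540.00/mo: n = ⌈−ln(1 − rB₀/P)/ln(1+r)⌉ = 52 payments (last £532.61); total interest = total paid − £18,200.00 = £9,872.61.
At £550.00/mo: 51 payments (last £252.76); total interest £9,552.76.
Interest saved = £9,872.61 − £9,552.76 = £319.85.

£319.85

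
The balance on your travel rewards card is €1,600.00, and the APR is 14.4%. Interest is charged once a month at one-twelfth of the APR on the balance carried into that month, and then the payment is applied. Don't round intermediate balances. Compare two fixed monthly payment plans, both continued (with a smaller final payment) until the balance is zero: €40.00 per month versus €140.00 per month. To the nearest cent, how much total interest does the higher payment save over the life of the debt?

€461.44

Monthly rate r = 14.4%/12 = 1.2% = 0.012.
At €40.00/mo: n = ⌈−ln(1 − rB₀/P)/ln(1+r)⌉ = 55 payments (last €32.84); total interest = total paid − €1,600.00 = €592.84.
At €140.00/mo: 13 payments (last €51.40); total interest €131.40.
Interest saved = €592.84 − €131.40 = €461.44.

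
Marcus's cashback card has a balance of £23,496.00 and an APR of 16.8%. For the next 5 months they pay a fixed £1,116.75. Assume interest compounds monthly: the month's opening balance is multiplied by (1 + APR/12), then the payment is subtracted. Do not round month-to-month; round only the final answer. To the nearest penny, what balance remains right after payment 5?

£19,445.12

Monthly rate r = 16.8%/12 = 1.4% = 0.014.
Each month: B ← B·(1+r) − £1,116.75.
Month 1: interest £328.94; balance after payment £22,708.19.
Month 2: interest £317.91; balance after payment £21,909.36.
Month 3: interest £306.73; balance after payment £21,099.34.
Month 4: interest £295.39; balance after payment £20,277.98.
Month 5: interest £283.89; balance after payment £19,445.12.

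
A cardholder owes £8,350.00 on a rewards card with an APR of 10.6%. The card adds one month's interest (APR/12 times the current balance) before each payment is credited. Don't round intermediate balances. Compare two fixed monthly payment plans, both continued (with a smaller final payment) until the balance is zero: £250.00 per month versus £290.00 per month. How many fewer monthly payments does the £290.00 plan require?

Monthly rate r = 10.6%/12 = 0.883333% = 0.00883333.
At £250.00/mo: n = ⌈−ln(1 − rB₀/P)/ln(1+r)⌉ = 40 payments (last £188.32); total interest = total paid − £8,350.00 = £1,588.32.
At £290.00/mo: 34 payments (last £107.94); total interest £1,327.94.
Payments saved = 40 − 34 = 6.

6 fewer payments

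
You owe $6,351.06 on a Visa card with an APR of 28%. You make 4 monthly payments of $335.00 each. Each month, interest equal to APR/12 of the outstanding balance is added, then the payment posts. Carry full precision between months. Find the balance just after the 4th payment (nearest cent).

$5,577.26

Monthly rate r = 28%/12 = 2.33333% = 0.0233333.
Each month: B ← B·(1+r) − $335.00.
Month 1: interest $148.19; balance after payment $6,164.25.
Month 2: interest $143.83; balance after payment $5,973.08.
Month 3: interest $139.37; balance after payment $5,777.46.
Month 4: interest $134.81; balance after payment $5,577.26.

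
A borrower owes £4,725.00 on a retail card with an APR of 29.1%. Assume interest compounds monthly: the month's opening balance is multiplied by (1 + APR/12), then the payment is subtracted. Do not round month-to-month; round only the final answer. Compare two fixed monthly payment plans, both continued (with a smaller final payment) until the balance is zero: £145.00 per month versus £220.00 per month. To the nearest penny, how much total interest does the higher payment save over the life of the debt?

£2,695.45

Monthly rate r = 29.1%/12 = 2.425% = 0.02425.
At £145.00/mo: n = ⌈−ln(1 − rB₀/P)/ln(1+r)⌉ = 66 payments (last £25.87); total interest = total paid − £4,725.00 = £4,725.87.
At £220.00/mo: 31 payments (last £155.42); total interest £2,030.42.
Interest saved = £4,725.87 − £2,030.42 = £2,695.45.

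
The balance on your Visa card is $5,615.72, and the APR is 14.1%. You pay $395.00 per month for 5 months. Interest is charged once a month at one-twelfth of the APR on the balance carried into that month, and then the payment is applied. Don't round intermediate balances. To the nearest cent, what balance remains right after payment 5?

$3,931.53

Monthly rate r = 14.1%/12 = 1.175% = 0.01175.
Each month: B ← B·(1+r) − $395.00.
Month 1: interest $65.98; balance after payment $5,286.70.
Month 2: interest $62.12; balance after payment $4,953.82.
Month 3: interest $58.21; balance after payment $4,617.03.
Month 4: interest $54.25; balance after payment $4,276.28.
Month 5: interest $50.25; balance after payment $3,931.53.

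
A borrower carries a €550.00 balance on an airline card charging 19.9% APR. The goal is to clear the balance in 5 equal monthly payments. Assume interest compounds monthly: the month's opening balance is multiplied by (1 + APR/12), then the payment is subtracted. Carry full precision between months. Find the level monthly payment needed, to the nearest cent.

Monthly rate r = 19.9%/12 = 1.65833% = 0.0165833.
Level-payment amortization: P = B₀·r / (1 − (1+r)^(−n)) = 550.00·0.0165833 / (1 − 1.01658^(−5)).
Denominator 1 − (1+r)^(−5) = 0.0789460409.
P = 9.12083 / 0.0789460409 ≈ 115.53.

€115.53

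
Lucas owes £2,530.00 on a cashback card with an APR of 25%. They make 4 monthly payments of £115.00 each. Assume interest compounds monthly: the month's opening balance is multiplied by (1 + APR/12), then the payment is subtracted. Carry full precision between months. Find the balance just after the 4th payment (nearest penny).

£2,272.94

Monthly rate r = 25%/12 = 2.08333% = 0.0208333.
Each month: B ← B·(1+r) − £115.00.
Month 1: interest £52.71; balance after payment £2,467.71.
Month 2: interest £51.41; balance after payment £2,404.12.
Month 3: interest £50.09; balance after payment £2,339.20.
Month 4: interest £48.73; balance after payment £2,272.94.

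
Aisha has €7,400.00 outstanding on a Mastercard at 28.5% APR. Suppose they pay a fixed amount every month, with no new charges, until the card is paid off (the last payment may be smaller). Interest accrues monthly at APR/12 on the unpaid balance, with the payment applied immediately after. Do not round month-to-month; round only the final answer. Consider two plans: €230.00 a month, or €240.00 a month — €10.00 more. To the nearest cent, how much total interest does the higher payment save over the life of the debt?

€679.58

Monthly rate r = 28.5%/12 = 2.375% = 0.02375.
At €230.00/mo: n = ⌈−ln(1 − rB₀/P)/ln(1+r)⌉ = 62 payments (last €124.75); total interest = total paid − €7,400.00 = €6,754.75.
At €240.00/mo: 57 payments (last €35.17); total interest €6,075.17.
Interest saved = €6,754.75 − €6,075.17 = €679.58.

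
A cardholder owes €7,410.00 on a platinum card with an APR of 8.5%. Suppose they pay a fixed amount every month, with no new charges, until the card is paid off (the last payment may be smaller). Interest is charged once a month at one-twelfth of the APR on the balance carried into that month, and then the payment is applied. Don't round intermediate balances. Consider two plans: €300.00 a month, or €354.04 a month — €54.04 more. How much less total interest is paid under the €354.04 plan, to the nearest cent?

€125.35

Monthly rate r = 8.5%/12 = 0.708333% = 0.00708333.
At €300.00/mo: n = ⌈−ln(1 − rB₀/P)/ln(1+r)⌉ = 28 payments (last €74.39); total interest = total paid − €7,410.00 = €764.39.
At €354.04/mo: 23 payments (last €260.16); total interest €639.04.
Interest saved = €764.39 − €639.04 = €125.35.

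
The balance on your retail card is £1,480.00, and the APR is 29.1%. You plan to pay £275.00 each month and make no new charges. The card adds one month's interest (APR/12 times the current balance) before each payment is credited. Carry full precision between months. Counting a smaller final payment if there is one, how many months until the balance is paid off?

Monthly rate r = 29.1%/12 = 2.425% = 0.02425.
Recurrence: B ← B·(1+r) − £275.00.
Month 1: interest £35.89; balance after payment £1,240.89.
Month 2: interest £30.09; balance after payment £995.98.
Month 3: interest £24.15; balance after payment £745.13.
Month 4: interest £18.07; balance after payment £488.20.
Month 5: interest £11.84; balance after payment £225.04.
Month 6: interest £5.46; balance after payment £0.00.

6 payments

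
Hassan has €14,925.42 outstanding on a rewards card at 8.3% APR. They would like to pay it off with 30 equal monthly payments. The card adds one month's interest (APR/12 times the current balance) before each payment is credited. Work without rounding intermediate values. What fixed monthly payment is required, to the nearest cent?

€552.63

Monthly rate r = 8.3%/12 = 0.691667% = 0.00691667.
Level-payment amortization: P = B₀·r / (1 − (1+r)^(−n)) = 14925.42·0.00691667 / (1 − 1.00692^(−30)).
Denominator 1 − (1+r)^(−30) = 0.186806091.
P = 103.234 / 0.186806091 ≈ 552.63.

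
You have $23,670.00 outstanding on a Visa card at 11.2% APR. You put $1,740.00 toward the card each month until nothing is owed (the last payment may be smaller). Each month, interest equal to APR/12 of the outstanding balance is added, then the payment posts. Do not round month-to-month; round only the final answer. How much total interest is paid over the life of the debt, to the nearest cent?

$1,763.17

Monthly rate r = 11.2%/12 = 0.933333% = 0.00933333.
Payoff takes n = ⌈−ln(1 − rB₀/P)/ln(1+r)⌉ = ⌈14.616⌉ = 15 payments; the last is $1,073.17.
Total paid = 14·$1,740.00 + $1,073.17 = $25,433.17.
Total interest = total paid − principal = $25,433.17 − $23,670.00 = $1,763.17.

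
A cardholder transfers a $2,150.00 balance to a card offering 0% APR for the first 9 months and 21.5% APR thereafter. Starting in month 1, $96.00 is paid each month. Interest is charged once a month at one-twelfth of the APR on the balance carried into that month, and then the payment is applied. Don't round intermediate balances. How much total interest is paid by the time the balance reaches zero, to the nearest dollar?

$198

Promo months 1–9 at r₀ = 0%/12 = 0; months 10+ at r₁ = 21.5%/12 = 0.0179167.
After month 9 (no interest yet): B = $2,150.00 − 9·$96.00 = $1,286.00.
Then at r₁ with $96.00/mo: n₂ = −ln(1 − r₁·B/P)/ln(1+r₁) ≈ 15.45 → 16 more payments.
Total paid = 24·$96.00 + $43.88 = $2,347.88; interest = $2,347.88 − $2,150.00 = $197.88.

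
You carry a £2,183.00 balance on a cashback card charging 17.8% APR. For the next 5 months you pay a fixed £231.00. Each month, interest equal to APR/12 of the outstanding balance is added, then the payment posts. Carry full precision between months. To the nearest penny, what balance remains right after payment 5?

Monthly rate r = 17.8%/12 = 1.48333% = 0.0148333.
Each month: B ← B·(1+r) − £231.00.
Month 1: interest £32.38; balance after payment £1,984.38.
Month 2: interest £29.43; balance after payment £1,782.82.
Month 3: interest £26.45; balance after payment £1,578.26.
Month 4: interest £23.41; balance after payment £1,370.67.
Month 5: interest £20.33; balance after payment £1,160.00.

£1,160.00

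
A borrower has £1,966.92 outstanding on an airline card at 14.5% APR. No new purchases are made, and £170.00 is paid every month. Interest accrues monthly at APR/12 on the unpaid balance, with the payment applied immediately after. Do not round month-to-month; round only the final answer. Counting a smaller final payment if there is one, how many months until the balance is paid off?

Monthly rate r = 14.5%/12 = 1.20833% = 0.0120833.
Recurrence: B ← B·(1+r) − £170.00.
Month 1: interest £23.77; balance after payment £1,820.69.
Month 2: interest £22.00; balance after payment £1,672.69.
Closed form: n = −ln(1 − rB₀/P)/ln(1+r) = −ln(0.86019)/ln(1.01208) ≈ 12.538, so the balance reaches zero during payment 13.

13 payments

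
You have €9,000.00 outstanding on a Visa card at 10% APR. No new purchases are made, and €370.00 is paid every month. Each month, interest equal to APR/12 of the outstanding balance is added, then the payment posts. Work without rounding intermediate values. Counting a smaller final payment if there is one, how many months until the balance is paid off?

Monthly rate r = 10%/12 = 0.833333% = 0.00833333.
Recurrence: B ← B·(1+r) − €370.00.
Month 1: interest €75.00; balance after payment €8,705.00.
Month 2: interest €72.54; balance after payment €8,407.54.
Closed form: n = −ln(1 − rB₀/P)/ln(1+r) = −ln(0.7973)/ln(1.00833) ≈ 27.296, so the balance reaches zero during payment 28.

28 payments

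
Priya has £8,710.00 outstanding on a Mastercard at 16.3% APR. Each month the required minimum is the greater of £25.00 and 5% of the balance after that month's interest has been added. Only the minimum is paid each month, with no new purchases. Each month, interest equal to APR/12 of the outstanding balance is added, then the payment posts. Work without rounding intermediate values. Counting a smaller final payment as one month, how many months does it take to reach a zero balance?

100 months

Monthly rate r = 16.3%/12 = 1.35833% = 0.0135833.
While 5% of the post-interest balance exceeds £25.00, each month B ← (B·(1+r))·(1 − 0.05), i.e. B shrinks by the factor (1+r)·0.95 = 0.9629.
This holds for months 1–76. Entering month 77 the balance is £492.41; 5% of the post-interest balance is now below £25.00, so the flat £25.00 minimum applies from here.
From month 77 a fixed £25.00 at rate r clears £492.41 in 24 more payments. Total: 76 + 24 = 100 months.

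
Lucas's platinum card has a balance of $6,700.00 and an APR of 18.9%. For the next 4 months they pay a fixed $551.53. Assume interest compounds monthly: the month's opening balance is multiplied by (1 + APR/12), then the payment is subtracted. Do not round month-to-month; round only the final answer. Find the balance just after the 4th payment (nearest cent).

$4,873.39

Monthly rate r = 18.9%/12 = 1.575% = 0.01575.
Each month: B ← B·(1+r) − $551.53.
Month 1: interest $105.53; balance after payment $6,253.99.
Month 2: interest $98.50; balance after payment $5,800.97.
Month 3: interest $91.37; balance after payment $5,340.80.
Month 4: interest $84.12; balance after payment $4,873.39.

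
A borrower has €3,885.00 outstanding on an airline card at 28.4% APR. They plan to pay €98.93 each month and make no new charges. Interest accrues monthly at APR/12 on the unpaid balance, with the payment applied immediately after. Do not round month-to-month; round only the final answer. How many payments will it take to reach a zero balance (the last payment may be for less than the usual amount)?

Monthly rate r = 28.4%/12 = 2.36667% = 0.0236667.
Recurrence: B ← B·(1+r) − €98.93.
Month 1: interest €91.94; balance after payment €3,878.02.
Month 2: interest €91.78; balance after payment €3,870.86.
Closed form: n = −ln(1 − rB₀/P)/ln(1+r) = −ln(0.070605)/ln(1.02367) ≈ 113.319, so the balance reaches zero during payment 114.

114 months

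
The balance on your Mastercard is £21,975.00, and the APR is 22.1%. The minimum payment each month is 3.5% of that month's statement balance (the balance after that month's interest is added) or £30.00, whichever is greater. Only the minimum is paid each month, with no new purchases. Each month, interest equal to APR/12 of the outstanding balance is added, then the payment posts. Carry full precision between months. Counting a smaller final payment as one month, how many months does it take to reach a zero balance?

Monthly rate r = 22.1%/12 = 1.84167% = 0.0184167.
While 3.5% of the post-interest balance exceeds £30.00, each month B ← (B·(1+r))·(1 − 0.035), i.e. B shrinks by the factor (1+r)·0.965 = 0.98277.
This holds for months 1–188. Entering month 189 the balance is £837.64; 3.5% of the post-interest balance is now below £30.00, so the flat £30.00 minimum applies from here.
From month 189 a fixed £30.00 at rate r clears £837.64 in 40 more payments. Total: 188 + 40 = 228 months.

228 months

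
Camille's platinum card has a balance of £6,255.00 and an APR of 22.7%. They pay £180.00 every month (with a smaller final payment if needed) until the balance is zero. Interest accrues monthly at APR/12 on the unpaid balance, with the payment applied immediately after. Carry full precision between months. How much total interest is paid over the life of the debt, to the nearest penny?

£4,032.88

Monthly rate r = 22.7%/12 = 1.89167% = 0.0189167.
Payoff takes n = ⌈−ln(1 − rB₀/P)/ln(1+r)⌉ = ⌈57.154⌉ = 58 payments; the last is £27.88.
Total paid = 57·£180.00 + £27.88 = £10,287.88.
Total interest = total paid − principal = £10,287.88 − £6,255.00 = £4,032.88.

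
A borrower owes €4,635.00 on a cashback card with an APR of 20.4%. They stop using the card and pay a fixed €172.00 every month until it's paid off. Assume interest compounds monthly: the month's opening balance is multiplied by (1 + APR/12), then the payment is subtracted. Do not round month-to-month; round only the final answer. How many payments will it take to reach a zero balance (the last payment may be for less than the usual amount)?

Monthly rate r = 20.4%/12 = 1.7% = 0.017.
Recurrence: B ← B·(1+r) − €172.00.
Month 1: interest €78.79; balance after payment €4,541.80.
Month 2: interest €77.21; balance after payment €4,447.01.
Closed form: n = −ln(1 − rB₀/P)/ln(1+r) = −ln(0.54189)/ln(1.017) ≈ 36.346, so the balance reaches zero during payment 37.

37 months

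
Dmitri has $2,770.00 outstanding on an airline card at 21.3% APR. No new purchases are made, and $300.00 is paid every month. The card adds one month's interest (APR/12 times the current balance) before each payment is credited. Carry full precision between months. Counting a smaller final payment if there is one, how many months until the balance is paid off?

Monthly rate r = 21.3%/12 = 1.775% = 0.01775.
Recurrence: B ← B·(1+r) − $300.00.
Month 1: interest $49.17; balance after payment $2,519.17.
Month 2: interest $44.72; balance after payment $2,263.88.
Closed form: n = −ln(1 − rB₀/P)/ln(1+r) = −ln(0.83611)/ln(1.01775) ≈ 10.174, so the balance reaches zero during payment 11.

11 months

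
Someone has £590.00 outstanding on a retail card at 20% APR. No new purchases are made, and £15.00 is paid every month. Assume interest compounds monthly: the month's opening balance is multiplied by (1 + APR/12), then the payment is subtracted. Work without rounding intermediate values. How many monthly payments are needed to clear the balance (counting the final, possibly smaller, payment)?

Monthly rate r = 20%/12 = 1.66667% = 0.0166667.
Recurrence: B ← B·(1+r) − £15.00.
Month 1: interest £9.83; balance after payment £584.83.
Month 2: interest £9.75; balance after payment £579.58.
Closed form: n = −ln(1 − rB₀/P)/ln(1+r) = −ln(0.34444)/ln(1.01667) ≈ 64.481, so the balance reaches zero during payment 65.

65 payments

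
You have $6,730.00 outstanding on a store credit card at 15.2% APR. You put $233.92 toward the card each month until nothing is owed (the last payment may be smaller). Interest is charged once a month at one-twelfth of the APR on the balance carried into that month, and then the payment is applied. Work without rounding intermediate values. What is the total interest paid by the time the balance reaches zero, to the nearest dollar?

$1,693

Monthly rate r = 15.2%/12 = 1.26667% = 0.0126667.
Payoff takes n = ⌈−ln(1 − rB₀/P)/ln(1+r)⌉ = ⌈36.007⌉ = 37 payments; the last is $1.71.
Total paid = 36·$233.92 + $1.71 = $8,422.83.
Total interest = total paid − principal = $8,422.83 − $6,730.00 = $1,692.83.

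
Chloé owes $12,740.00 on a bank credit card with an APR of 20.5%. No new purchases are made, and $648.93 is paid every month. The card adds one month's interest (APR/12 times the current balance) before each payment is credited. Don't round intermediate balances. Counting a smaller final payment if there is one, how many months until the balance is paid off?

25 payments

Monthly rate r = 20.5%/12 = 1.70833% = 0.0170833.
Recurrence: B ← B·(1+r) − $648.93.
Month 1: interest $217.64; balance after payment $12,308.71.
Month 2: interest $210.27; balance after payment $11,870.06.
Closed form: n = −ln(1 − rB₀/P)/ln(1+r) = −ln(0.66461)/ln(1.01708) ≈ 24.119, so the balance reaches zero during payment 25.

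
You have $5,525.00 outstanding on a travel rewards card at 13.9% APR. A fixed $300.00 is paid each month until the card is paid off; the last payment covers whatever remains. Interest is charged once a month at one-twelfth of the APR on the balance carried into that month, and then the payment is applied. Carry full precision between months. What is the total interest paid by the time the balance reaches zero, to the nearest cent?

$725.48

Monthly rate r = 13.9%/12 = 1.15833% = 0.0115833.
Payoff takes n = ⌈−ln(1 − rB₀/P)/ln(1+r)⌉ = ⌈20.834⌉ = 21 payments; the last is $250.48.
Total paid = 20·$300.00 + $250.48 = $6,250.48.
Total interest = total paid − principal = $6,250.48 − $5,525.00 = $725.48.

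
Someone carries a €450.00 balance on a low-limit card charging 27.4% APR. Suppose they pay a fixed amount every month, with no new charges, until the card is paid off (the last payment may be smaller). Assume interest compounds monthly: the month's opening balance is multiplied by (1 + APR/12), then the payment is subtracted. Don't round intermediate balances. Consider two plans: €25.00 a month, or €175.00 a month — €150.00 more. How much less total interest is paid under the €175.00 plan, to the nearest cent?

€116.76

Monthly rate r = 27.4%/12 = 2.28333% = 0.0228333.
At €25.00/mo: n = ⌈−ln(1 − rB₀/P)/ln(1+r)⌉ = 24 payments (last €11.22); total interest = total paid − €450.00 = €136.22.
At €175.00/mo: 3 payments (last €119.46); total interest €19.46.
Interest saved = €136.22 − €19.46 = €116.76.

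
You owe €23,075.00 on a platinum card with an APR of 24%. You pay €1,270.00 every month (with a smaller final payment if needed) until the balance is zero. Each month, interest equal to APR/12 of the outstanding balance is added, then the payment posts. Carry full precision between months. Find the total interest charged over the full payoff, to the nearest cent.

€5,888.85

Monthly rate r = 24%/12 = 2% = 0.02.
Payoff takes n = ⌈−ln(1 − rB₀/P)/ln(1+r)⌉ = ⌈22.805⌉ = 23 payments; the last is €1,023.85.
Total paid = 22·€1,270.00 + €1,023.85 = €28,963.85.
Total interest = total paid − principal = €28,963.85 − €23,075.00 = €5,888.85.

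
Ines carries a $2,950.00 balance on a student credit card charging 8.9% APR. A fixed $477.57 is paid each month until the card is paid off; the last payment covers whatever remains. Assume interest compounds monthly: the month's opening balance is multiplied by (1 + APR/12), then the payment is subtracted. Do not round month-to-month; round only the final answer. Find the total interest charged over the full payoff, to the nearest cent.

Monthly rate r = 8.9%/12 = 0.741667% = 0.00741667.
Payoff takes n = ⌈−ln(1 − rB₀/P)/ln(1+r)⌉ = ⌈6.346⌉ = 7 payments; the last is $165.88.
Total paid = 6·$477.57 + $165.88 = $3,031.30.
Total interest = total paid − principal = $3,031.30 − $2,950.00 = $81.30.

$81.30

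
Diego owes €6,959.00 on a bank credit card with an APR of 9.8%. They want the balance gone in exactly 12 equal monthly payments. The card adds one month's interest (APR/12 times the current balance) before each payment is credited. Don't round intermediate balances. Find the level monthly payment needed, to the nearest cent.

€611.16

Monthly rate r = 9.8%/12 = 0.816667% = 0.00816667.
Level-payment amortization: P = B₀·r / (1 − (1+r)^(−n)) = 6959.00·0.00816667 / (1 − 1.00817^(−12)).
Denominator 1 − (1+r)^(−12) = 0.092990177.
P = 56.8318 / 0.092990177 ≈ 611.16.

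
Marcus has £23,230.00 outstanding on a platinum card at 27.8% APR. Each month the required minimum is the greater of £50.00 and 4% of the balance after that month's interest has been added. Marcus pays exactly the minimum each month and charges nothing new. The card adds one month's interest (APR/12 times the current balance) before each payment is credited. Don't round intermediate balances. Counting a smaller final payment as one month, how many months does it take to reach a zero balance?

Monthly rate r = 27.8%/12 = 2.31667% = 0.0231667.
While 4% of the post-interest balance exceeds £50.00, each month B ← (B·(1+r))·(1 − 0.04), i.e. B shrinks by the factor (1+r)·0.96 = 0.98224.
This holds for months 1–165. Entering month 166 the balance is £1,207.69; 4% of the post-interest balance is now below £50.00, so the flat £50.00 minimum applies from here.
From month 166 a fixed £50.00 at rate r clears £1,207.69 in 36 more payments. Total: 165 + 36 = 201 months.

201 months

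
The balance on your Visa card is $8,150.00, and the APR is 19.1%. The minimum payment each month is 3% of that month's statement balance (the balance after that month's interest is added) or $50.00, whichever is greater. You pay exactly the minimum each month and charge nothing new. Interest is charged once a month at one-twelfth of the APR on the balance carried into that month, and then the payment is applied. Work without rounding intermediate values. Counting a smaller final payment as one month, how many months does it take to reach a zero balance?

157 months

Monthly rate r = 19.1%/12 = 1.59167% = 0.0159167.
While 3% of the post-interest balance exceeds $50.00, each month B ← (B·(1+r))·(1 − 0.03), i.e. B shrinks by the factor (1+r)·0.97 = 0.98544.
This holds for months 1–110. Entering month 111 the balance is $1,623.45; 3% of the post-interest balance is now below $50.00, so the flat $50.00 minimum applies from here.
From month 111 a fixed $50.00 at rate r clears $1,623.45 in 47 more payments. Total: 110 + 47 = 157 months.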